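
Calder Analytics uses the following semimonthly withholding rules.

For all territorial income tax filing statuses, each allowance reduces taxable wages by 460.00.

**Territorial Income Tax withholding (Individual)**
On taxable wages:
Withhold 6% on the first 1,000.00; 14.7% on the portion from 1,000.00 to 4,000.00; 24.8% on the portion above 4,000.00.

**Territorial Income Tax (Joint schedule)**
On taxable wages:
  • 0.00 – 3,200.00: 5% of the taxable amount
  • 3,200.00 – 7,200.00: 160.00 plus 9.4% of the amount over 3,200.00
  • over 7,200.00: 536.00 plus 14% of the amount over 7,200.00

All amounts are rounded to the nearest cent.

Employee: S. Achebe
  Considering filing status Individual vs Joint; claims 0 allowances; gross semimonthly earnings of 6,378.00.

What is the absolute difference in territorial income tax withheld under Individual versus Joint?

Territorial Income Tax (Individual): taxable = 6,378.00
  501.00 + 24.8% × (6,378.00 − 4,000.00) = 501.00 + 24.8% × 2,378.00 = 1,090.74
Territorial Income Tax (Joint): taxable = 6,378.00
  160.00 + 9.4% × (6,378.00 − 3,200.00) = 160.00 + 9.4% × 3,178.00 = 458.73
Difference: |1,090.74 − 458.73| = 632.01 (higher under Individual)

632.01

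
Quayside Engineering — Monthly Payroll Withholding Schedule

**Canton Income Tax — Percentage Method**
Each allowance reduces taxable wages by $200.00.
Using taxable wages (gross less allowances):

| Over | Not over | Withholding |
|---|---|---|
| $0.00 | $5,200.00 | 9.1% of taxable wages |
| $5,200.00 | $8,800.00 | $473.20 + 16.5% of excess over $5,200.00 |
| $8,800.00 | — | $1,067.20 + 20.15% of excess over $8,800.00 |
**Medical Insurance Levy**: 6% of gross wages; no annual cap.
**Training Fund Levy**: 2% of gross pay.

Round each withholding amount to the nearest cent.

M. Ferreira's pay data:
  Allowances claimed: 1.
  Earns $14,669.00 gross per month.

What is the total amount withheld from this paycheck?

Canton Income Tax: taxable = $14,669.00 − 1×$200.00 = $14,469.00
  $1,067.20 + 20.15% × ($14,469.00 − $8,800.00) = $1,067.20 + 20.15% × $5,669.00 = $2,209.50
Medical Insurance Levy: 6% × $14,669.00 = $880.14
Training Fund Levy: 2% × $14,669.00 = $293.38
Total: $2,209.50 + $880.14 + $293.38 = $3,383.02

$3,383.02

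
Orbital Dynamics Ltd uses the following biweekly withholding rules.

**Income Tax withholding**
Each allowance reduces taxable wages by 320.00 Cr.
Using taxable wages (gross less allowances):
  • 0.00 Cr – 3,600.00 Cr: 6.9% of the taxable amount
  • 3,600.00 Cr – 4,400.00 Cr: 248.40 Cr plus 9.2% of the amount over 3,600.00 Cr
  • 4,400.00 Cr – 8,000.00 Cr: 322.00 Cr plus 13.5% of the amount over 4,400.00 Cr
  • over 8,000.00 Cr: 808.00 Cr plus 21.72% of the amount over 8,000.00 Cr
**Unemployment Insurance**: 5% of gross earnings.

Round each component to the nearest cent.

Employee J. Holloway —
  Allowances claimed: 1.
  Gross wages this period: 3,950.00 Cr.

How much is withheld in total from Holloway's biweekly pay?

Income Tax: taxable = 3,950.00 Cr − 1×320.00 Cr = 3,630.00 Cr
  248.40 Cr + 9.2% × (3,630.00 Cr − 3,600.00 Cr) = 248.40 Cr + 9.2% × 30.00 Cr = 251.16 Cr
Unemployment Insurance: 5% × 3,950.00 Cr = 197.50 Cr
Total: 251.16 Cr + 197.50 Cr = 448.66 Cr

448.66 Cr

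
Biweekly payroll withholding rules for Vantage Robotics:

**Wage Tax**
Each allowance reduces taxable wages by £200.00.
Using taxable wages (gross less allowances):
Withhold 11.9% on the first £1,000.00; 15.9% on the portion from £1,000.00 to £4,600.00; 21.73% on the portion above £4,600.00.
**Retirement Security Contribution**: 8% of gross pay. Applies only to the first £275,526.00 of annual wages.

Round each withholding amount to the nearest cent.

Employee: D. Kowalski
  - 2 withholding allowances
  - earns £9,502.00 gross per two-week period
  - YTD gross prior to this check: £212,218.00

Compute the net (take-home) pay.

Wage Tax: taxable = £9,502.00 − 2×£200.00 = £9,102.00
  £691.40 + 21.73% × (£9,102.00 − £4,600.00) = £691.40 + 21.73% × £4,502.00 = £1,669.68
Retirement Security Contribution: 8% × £9,502.00 = £760.16
Total withheld: £1,669.68 + £760.16 = £2,429.84
Net pay: £9,502.00 − £2,429.84 = £7,072.16

£7,072.16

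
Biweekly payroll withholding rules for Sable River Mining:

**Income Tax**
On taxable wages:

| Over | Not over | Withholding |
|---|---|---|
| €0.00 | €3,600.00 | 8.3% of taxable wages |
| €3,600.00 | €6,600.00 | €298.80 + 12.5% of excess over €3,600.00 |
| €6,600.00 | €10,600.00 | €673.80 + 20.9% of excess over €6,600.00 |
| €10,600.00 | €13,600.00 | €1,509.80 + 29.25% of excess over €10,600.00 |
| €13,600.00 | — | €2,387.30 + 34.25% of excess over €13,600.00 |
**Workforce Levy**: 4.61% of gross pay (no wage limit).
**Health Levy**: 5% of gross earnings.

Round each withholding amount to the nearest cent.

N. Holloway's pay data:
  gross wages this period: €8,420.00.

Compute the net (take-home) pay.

Income Tax: taxable = €8,420.00
  €673.80 + 20.9% × (€8,420.00 − €6,600.00) = €673.80 + 20.9% × €1,820.00 = €1,054.18
Workforce Levy: 4.61% × €8,420.00 = €388.16
Health Levy: 5% × €8,420.00 = €421.00
Total withheld: €1,054.18 + €388.16 + €421.00 = €1,863.34
Net pay: €8,420.00 − €1,863.34 = €6,556.66

€6,556.66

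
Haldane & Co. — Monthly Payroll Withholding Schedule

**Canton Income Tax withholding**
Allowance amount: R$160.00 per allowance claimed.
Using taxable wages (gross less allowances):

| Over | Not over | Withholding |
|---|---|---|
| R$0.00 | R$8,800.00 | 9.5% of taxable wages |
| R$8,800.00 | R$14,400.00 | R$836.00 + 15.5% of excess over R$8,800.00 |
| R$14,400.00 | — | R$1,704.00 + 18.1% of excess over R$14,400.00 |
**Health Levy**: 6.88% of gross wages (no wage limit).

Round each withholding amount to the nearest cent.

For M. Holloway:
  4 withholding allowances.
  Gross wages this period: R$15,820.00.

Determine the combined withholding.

Canton Income Tax: taxable = R$15,820.00 − 4×R$160.00 = R$15,180.00
  R$1,704.00 + 18.1% × (R$15,180.00 − R$14,400.00) = R$1,704.00 + 18.1% × R$780.00 = R$1,845.18
Health Levy: 6.88% × R$15,820.00 = R$1,088.42
Total: R$1,845.18 + R$1,088.42 = R$2,933.60

R$2,933.60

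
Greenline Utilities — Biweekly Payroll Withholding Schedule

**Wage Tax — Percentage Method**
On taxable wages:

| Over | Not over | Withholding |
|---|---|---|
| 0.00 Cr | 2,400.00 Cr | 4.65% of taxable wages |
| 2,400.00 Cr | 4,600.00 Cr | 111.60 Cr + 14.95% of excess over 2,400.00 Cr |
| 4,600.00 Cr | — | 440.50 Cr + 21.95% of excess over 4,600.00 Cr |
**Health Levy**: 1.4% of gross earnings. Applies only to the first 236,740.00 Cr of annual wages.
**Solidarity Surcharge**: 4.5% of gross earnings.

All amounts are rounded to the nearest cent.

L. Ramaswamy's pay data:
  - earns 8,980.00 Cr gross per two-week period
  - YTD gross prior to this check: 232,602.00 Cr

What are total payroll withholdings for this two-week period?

Wage Tax: taxable = 8,980.00 Cr
  440.50 Cr + 21.95% × (8,980.00 Cr − 4,600.00 Cr) = 440.50 Cr + 21.95% × 4,380.00 Cr = 1,401.91 Cr
Health Levy: cap 236,740.00 Cr − YTD 232,602.00 Cr = 4,138.00 Cr subject; 1.4% × 4,138.00 Cr = 57.93 Cr
Solidarity Surcharge: 4.5% × 8,980.00 Cr = 404.10 Cr
Total: 1,401.91 Cr + 57.93 Cr + 404.10 Cr = 1,863.94 Cr

1,863.94 Cr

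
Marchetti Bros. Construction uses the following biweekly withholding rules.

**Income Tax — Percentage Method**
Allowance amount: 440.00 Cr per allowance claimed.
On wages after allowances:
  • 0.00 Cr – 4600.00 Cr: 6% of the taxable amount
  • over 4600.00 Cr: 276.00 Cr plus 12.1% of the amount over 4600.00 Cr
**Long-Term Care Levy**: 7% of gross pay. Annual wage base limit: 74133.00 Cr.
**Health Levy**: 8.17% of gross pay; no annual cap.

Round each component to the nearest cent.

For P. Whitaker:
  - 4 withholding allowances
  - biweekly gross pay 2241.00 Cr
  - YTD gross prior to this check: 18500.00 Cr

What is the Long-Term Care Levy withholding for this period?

156.87 Cr

Long-Term Care Levy: 7% × 2241.00 Cr = 156.87 Cr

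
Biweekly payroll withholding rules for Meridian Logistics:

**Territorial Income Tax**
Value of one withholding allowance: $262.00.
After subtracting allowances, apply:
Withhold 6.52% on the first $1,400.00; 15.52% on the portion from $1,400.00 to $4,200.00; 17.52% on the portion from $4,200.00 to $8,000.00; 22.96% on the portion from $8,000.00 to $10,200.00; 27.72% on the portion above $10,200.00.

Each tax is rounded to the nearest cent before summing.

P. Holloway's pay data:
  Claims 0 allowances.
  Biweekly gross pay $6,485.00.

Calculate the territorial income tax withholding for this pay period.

$926.17

Territorial Income Tax: taxable = $6,485.00
  $525.84 + 17.52% × ($6,485.00 − $4,200.00) = $525.84 + 17.52% × $2,285.00 = $926.17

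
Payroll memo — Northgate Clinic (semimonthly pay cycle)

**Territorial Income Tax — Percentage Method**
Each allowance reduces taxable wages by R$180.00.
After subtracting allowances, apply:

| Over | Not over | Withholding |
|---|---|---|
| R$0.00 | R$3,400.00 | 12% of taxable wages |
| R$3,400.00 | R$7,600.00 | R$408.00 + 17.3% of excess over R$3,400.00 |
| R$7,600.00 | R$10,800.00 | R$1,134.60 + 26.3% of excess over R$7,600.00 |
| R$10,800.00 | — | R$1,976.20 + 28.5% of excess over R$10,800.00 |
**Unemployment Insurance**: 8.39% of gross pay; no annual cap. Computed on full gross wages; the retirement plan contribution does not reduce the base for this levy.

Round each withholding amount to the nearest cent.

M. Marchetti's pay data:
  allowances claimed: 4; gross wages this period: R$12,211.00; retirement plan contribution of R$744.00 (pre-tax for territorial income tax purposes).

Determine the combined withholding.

R$2,986.76

Territorial Income Tax: taxable = R$12,211.00 − R$744.00 − 4×R$180.00 = R$10,747.00
  R$1,134.60 + 26.3% × (R$10,747.00 − R$7,600.00) = R$1,134.60 + 26.3% × R$3,147.00 = R$1,962.26
Unemployment Insurance: 8.39% × R$12,211.00 = R$1,024.50
Total: R$1,962.26 + R$1,024.50 = R$2,986.76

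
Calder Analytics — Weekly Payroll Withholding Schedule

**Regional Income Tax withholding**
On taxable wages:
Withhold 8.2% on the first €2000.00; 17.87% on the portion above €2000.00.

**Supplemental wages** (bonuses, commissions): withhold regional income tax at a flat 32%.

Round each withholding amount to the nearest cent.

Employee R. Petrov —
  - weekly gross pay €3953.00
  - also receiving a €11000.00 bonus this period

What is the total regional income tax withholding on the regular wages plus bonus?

Regional Income Tax: taxable = €3953.00
  €164.00 + 17.87% × (€3953.00 − €2000.00) = €164.00 + 17.87% × €1953.00 = €513.00
Supplemental (32% flat on bonus): 32% × €11000.00 = €3520.00
Total regional income tax: €513.00 + €3520.00 = €4033.00

€4033.00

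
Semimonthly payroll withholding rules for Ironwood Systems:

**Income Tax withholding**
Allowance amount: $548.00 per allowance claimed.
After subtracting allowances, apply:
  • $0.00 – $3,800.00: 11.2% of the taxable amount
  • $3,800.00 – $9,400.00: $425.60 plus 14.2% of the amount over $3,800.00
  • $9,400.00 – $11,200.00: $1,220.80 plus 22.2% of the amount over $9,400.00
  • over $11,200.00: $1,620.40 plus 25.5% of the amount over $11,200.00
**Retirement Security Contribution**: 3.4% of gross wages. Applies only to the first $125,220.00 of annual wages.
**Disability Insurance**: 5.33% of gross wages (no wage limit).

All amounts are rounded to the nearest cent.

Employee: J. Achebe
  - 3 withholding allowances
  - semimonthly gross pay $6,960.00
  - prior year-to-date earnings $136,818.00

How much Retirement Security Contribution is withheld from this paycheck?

$0.00

Retirement Security Contribution: YTD $136,818.00 ≥ cap $125,220.00 → $0.00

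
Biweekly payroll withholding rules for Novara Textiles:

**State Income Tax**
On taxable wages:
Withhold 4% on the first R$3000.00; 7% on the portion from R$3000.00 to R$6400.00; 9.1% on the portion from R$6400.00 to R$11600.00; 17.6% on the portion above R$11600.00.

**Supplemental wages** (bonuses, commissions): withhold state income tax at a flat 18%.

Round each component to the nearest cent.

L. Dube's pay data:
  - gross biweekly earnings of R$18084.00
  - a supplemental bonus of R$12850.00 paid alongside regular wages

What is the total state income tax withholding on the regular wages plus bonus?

State Income Tax: taxable = R$18084.00
  R$831.20 + 17.6% × (R$18084.00 − R$11600.00) = R$831.20 + 17.6% × R$6484.00 = R$1972.38
Supplemental (18% flat on bonus): 18% × R$12850.00 = R$2313.00
Total state income tax: R$1972.38 + R$2313.00 = R$4285.38

R$4285.38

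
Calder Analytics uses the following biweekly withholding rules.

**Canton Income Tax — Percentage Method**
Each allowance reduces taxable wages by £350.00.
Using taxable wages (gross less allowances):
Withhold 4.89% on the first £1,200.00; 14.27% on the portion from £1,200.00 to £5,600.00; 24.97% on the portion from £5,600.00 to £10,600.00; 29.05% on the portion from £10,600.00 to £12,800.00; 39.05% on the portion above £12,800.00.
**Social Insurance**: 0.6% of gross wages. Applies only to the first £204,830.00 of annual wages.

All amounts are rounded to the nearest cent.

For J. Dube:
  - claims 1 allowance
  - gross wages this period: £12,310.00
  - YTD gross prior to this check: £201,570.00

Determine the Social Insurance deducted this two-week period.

Social Insurance: cap £204,830.00 − YTD £201,570.00 = £3,260.00 subject; 0.6% × £3,260.00 = £19.56

£19.56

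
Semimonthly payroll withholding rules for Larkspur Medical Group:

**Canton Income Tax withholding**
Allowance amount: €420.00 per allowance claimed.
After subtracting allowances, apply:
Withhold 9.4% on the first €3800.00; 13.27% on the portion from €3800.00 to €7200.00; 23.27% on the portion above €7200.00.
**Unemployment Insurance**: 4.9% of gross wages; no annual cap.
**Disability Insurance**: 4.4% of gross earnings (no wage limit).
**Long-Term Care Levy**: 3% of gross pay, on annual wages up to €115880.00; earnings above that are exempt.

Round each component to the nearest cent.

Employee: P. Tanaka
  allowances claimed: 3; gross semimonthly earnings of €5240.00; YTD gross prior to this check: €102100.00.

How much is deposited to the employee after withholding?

Canton Income Tax: taxable = €5240.00 − 3×€420.00 = €3980.00
  €357.20 + 13.27% × (€3980.00 − €3800.00) = €357.20 + 13.27% × €180.00 = €381.09
Unemployment Insurance: 4.9% × €5240.00 = €256.76
Disability Insurance: 4.4% × €5240.00 = €230.56
Long-Term Care Levy: 3% × €5240.00 = €157.20
Total withheld: €381.09 + €256.76 + €230.56 + €157.20 = €1025.61
Net pay: €5240.00 − €1025.61 = €4214.39

€4214.39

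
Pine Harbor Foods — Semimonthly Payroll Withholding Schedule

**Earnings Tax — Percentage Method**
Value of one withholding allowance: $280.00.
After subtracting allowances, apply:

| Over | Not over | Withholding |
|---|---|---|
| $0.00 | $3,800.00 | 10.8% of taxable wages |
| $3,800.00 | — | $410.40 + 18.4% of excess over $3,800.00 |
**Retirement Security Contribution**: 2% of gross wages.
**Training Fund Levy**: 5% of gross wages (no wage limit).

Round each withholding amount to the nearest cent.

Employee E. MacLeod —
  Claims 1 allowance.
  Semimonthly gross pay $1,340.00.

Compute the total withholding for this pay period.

Earnings Tax: taxable = $1,340.00 − 1×$280.00 = $1,060.00
  10.8% × $1,060.00 = $114.48
Retirement Security Contribution: 2% × $1,340.00 = $26.80
Training Fund Levy: 5% × $1,340.00 = $67.00
Total: $114.48 + $26.80 + $67.00 = $208.28

$208.28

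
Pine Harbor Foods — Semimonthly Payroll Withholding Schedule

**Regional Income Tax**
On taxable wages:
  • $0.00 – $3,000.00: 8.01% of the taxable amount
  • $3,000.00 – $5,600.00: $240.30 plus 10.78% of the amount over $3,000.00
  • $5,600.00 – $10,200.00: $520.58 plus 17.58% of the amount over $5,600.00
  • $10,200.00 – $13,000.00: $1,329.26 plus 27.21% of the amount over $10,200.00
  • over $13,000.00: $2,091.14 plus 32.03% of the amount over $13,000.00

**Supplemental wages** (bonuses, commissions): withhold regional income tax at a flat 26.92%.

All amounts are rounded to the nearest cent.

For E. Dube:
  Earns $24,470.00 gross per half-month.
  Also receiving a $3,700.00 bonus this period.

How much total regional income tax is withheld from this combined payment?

$6,761.02

Regional Income Tax: taxable = $24,470.00
  $2,091.14 + 32.03% × ($24,470.00 − $13,000.00) = $2,091.14 + 32.03% × $11,470.00 = $5,764.98
Supplemental (26.92% flat on bonus): 26.92% × $3,700.00 = $996.04
Total regional income tax: $5,764.98 + $996.04 = $6,761.02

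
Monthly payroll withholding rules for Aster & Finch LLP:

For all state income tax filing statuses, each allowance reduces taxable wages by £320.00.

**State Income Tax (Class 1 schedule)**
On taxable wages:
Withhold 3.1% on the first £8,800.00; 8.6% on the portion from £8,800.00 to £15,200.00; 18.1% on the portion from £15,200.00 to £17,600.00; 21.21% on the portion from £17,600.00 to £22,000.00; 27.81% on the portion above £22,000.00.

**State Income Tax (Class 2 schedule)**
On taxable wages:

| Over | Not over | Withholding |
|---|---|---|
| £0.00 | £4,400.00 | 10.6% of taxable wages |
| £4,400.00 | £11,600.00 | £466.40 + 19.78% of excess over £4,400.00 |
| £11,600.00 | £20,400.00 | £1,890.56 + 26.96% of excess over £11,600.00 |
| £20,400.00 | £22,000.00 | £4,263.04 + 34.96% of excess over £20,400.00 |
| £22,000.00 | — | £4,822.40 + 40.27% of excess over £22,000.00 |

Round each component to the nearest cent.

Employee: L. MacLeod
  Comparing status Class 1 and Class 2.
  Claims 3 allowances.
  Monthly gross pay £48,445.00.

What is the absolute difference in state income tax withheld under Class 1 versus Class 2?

State Income Tax (Class 1): taxable = £48,445.00 − 3×£320.00 = £47,485.00
  £2,190.84 + 27.81% × (£47,485.00 − £22,000.00) = £2,190.84 + 27.81% × £25,485.00 = £9,278.22
State Income Tax (Class 2): taxable = £48,445.00 − 3×£320.00 = £47,485.00
  £4,822.40 + 40.27% × (£47,485.00 − £22,000.00) = £4,822.40 + 40.27% × £25,485.00 = £15,085.21
Difference: |£9,278.22 − £15,085.21| = £5,806.99 (higher under Class 2)

£5,806.99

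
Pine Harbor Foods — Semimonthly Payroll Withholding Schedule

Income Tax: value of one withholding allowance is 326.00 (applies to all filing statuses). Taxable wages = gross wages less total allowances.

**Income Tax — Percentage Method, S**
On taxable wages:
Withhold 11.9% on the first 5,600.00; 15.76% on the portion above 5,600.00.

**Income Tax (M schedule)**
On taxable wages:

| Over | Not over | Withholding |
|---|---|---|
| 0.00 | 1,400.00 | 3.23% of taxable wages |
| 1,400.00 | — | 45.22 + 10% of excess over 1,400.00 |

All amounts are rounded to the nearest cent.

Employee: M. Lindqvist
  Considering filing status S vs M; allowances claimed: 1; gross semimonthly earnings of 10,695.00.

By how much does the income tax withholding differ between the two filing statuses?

Income Tax (S): taxable = 10,695.00 − 1×326.00 = 10,369.00
  666.40 + 15.76% × (10,369.00 − 5,600.00) = 666.40 + 15.76% × 4,769.00 = 1,417.99
Income Tax (M): taxable = 10,695.00 − 1×326.00 = 10,369.00
  45.22 + 10% × (10,369.00 − 1,400.00) = 45.22 + 10% × 8,969.00 = 942.12
Difference: |1,417.99 − 942.12| = 475.87 (higher under S)

475.87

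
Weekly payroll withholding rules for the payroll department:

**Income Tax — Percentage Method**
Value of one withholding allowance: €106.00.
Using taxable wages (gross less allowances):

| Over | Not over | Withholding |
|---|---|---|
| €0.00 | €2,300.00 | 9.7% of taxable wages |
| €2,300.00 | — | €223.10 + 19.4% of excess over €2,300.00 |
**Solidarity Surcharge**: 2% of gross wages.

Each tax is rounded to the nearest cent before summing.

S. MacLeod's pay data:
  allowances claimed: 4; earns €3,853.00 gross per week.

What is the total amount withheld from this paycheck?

€519.19

Income Tax: taxable = €3,853.00 − 4×€106.00 = €3,429.00
  €223.10 + 19.4% × (€3,429.00 − €2,300.00) = €223.10 + 19.4% × €1,129.00 = €442.13
Solidarity Surcharge: 2% × €3,853.00 = €77.06
Total: €442.13 + €77.06 = €519.19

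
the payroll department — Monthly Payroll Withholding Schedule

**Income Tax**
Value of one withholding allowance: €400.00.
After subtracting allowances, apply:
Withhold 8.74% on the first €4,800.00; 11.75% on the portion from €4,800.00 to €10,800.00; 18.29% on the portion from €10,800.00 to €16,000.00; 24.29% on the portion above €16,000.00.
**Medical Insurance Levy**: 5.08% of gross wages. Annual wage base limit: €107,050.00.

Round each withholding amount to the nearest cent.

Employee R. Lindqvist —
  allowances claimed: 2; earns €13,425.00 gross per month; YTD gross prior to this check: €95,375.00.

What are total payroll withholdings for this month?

€2,051.40

Income Tax: taxable = €13,425.00 − 2×€400.00 = €12,625.00
  €1,124.52 + 18.29% × (€12,625.00 − €10,800.00) = €1,124.52 + 18.29% × €1,825.00 = €1,458.31
Medical Insurance Levy: cap €107,050.00 − YTD €95,375.00 = €11,675.00 subject; 5.08% × €11,675.00 = €593.09
Total: €1,458.31 + €593.09 = €2,051.40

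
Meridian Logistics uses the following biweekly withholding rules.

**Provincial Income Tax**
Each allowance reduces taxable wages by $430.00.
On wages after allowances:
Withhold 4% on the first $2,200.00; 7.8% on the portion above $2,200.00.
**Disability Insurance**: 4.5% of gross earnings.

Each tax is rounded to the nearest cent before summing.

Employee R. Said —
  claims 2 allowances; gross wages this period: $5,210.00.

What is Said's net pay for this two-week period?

Provincial Income Tax: taxable = $5,210.00 − 2×$430.00 = $4,350.00
  $88.00 + 7.8% × ($4,350.00 − $2,200.00) = $88.00 + 7.8% × $2,150.00 = $255.70
Disability Insurance: 4.5% × $5,210.00 = $234.45
Total withheld: $255.70 + $234.45 = $490.15
Net pay: $5,210.00 − $490.15 = $4,719.85

$4,719.85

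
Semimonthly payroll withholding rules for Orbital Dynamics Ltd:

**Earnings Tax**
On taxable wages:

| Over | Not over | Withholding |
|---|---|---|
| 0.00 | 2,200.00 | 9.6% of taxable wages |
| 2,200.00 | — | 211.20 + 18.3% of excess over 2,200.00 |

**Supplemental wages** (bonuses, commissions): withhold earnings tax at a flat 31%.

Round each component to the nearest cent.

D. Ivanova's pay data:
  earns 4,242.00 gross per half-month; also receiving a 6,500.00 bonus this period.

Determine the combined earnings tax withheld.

2,599.89

Earnings Tax: taxable = 4,242.00
  211.20 + 18.3% × (4,242.00 − 2,200.00) = 211.20 + 18.3% × 2,042.00 = 584.89
Supplemental (31% flat on bonus): 31% × 6,500.00 = 2,015.00
Total earnings tax: 584.89 + 2,015.00 = 2,599.89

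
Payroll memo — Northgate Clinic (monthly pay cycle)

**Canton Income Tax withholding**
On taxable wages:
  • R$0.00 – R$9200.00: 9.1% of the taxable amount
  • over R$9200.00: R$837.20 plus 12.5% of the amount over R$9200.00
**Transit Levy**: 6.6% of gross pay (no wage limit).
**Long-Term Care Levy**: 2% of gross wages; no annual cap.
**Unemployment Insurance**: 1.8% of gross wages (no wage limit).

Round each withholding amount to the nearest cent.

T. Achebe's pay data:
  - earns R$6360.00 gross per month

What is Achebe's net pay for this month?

Canton Income Tax: taxable = R$6360.00
  9.1% × R$6360.00 = R$578.76
Transit Levy: 6.6% × R$6360.00 = R$419.76
Long-Term Care Levy: 2% × R$6360.00 = R$127.20
Unemployment Insurance: 1.8% × R$6360.00 = R$114.48
Total withheld: R$578.76 + R$419.76 + R$127.20 + R$114.48 = R$1240.20
Net pay: R$6360.00 − R$1240.20 = R$5119.80

R$5119.80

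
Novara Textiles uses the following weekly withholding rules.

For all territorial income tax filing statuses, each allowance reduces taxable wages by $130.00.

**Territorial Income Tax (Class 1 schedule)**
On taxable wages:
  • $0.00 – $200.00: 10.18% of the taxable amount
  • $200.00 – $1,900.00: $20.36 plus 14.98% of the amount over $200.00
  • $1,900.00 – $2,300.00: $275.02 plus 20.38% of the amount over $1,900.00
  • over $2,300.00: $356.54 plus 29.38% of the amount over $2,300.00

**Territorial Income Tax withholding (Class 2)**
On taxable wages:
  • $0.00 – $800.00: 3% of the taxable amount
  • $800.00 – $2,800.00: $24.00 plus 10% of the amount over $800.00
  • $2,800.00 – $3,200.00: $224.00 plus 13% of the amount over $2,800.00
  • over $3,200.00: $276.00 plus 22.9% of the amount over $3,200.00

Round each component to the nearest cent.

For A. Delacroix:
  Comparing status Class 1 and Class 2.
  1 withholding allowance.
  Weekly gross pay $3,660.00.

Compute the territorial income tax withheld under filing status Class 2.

$351.57

Territorial Income Tax (Class 2): taxable = $3,660.00 − 1×$130.00 = $3,530.00
  $276.00 + 22.9% × ($3,530.00 − $3,200.00) = $276.00 + 22.9% × $330.00 = $351.57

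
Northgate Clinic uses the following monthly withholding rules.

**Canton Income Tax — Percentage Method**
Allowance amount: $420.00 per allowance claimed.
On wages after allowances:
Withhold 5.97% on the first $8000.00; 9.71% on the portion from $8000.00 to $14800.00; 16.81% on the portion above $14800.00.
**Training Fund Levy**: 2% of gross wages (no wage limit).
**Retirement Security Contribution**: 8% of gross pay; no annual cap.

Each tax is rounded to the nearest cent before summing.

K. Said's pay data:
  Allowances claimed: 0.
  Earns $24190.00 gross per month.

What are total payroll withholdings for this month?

$5135.34

Canton Income Tax: taxable = $24190.00
  $1137.88 + 16.81% × ($24190.00 − $14800.00) = $1137.88 + 16.81% × $9390.00 = $2716.34
Training Fund Levy: 2% × $24190.00 = $483.80
Retirement Security Contribution: 8% × $24190.00 = $1935.20
Total: $2716.34 + $483.80 + $1935.20 = $5135.34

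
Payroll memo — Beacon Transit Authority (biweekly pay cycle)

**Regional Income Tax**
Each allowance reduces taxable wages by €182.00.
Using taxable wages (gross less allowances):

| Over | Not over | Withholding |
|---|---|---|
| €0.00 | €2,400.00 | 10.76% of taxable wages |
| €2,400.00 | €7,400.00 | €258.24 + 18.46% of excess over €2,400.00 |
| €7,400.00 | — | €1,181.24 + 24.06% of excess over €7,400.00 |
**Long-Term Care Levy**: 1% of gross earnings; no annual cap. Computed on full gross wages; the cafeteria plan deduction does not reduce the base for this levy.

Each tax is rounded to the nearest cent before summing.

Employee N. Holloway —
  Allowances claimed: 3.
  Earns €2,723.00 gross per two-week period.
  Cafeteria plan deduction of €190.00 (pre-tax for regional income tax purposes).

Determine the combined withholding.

Regional Income Tax: taxable = €2,723.00 − €190.00 − 3×€182.00 = €1,987.00
  10.76% × €1,987.00 = €213.80
Long-Term Care Levy: 1% × €2,723.00 = €27.23
Total: €213.80 + €27.23 = €241.03

€241.03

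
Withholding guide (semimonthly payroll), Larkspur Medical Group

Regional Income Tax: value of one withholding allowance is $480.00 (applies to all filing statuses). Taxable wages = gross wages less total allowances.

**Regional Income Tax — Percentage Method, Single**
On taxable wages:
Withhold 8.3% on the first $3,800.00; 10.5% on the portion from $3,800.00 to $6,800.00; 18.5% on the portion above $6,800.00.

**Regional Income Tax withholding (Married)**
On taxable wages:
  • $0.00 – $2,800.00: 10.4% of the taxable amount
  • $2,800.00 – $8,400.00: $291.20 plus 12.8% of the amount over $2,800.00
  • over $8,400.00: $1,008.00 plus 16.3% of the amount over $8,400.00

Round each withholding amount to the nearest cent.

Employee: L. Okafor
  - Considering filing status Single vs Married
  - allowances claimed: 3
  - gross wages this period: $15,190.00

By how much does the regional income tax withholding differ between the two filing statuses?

Regional Income Tax (Single): taxable = $15,190.00 − 3×$480.00 = $13,750.00
  $630.40 + 18.5% × ($13,750.00 − $6,800.00) = $630.40 + 18.5% × $6,950.00 = $1,916.15
Regional Income Tax (Married): taxable = $15,190.00 − 3×$480.00 = $13,750.00
  $1,008.00 + 16.3% × ($13,750.00 − $8,400.00) = $1,008.00 + 16.3% × $5,350.00 = $1,880.05
Difference: |$1,916.15 − $1,880.05| = $36.10 (higher under Single)

$36.10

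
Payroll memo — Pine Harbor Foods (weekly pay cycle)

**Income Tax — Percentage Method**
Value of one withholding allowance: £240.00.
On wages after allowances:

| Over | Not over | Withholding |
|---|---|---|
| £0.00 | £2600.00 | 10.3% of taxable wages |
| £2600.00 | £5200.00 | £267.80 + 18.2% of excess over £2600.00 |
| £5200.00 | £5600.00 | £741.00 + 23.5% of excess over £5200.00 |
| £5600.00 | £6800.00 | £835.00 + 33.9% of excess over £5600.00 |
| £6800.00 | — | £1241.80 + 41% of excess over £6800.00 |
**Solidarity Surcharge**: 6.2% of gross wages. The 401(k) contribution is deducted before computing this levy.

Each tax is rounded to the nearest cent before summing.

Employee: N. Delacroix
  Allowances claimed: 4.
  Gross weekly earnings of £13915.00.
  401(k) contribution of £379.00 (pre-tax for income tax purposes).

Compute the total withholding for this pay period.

£4449.19

Income Tax: taxable = £13915.00 − £379.00 − 4×£240.00 = £12576.00
  £1241.80 + 41% × (£12576.00 − £6800.00) = £1241.80 + 41% × £5776.00 = £3609.96
Solidarity Surcharge: 6.2% × £13536.00 = £839.23
Total: £3609.96 + £839.23 = £4449.19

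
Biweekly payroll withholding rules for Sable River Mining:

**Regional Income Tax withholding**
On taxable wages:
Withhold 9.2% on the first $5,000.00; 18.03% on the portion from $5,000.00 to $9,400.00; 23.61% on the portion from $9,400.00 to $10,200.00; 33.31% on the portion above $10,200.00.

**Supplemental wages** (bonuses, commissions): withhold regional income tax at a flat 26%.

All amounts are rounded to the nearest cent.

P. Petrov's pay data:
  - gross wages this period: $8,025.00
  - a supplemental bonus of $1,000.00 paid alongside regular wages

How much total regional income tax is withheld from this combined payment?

Regional Income Tax: taxable = $8,025.00
  $460.00 + 18.03% × ($8,025.00 − $5,000.00) = $460.00 + 18.03% × $3,025.00 = $1,005.41
Supplemental (26% flat on bonus): 26% × $1,000.00 = $260.00
Total regional income tax: $1,005.41 + $260.00 = $1,265.41

$1,265.41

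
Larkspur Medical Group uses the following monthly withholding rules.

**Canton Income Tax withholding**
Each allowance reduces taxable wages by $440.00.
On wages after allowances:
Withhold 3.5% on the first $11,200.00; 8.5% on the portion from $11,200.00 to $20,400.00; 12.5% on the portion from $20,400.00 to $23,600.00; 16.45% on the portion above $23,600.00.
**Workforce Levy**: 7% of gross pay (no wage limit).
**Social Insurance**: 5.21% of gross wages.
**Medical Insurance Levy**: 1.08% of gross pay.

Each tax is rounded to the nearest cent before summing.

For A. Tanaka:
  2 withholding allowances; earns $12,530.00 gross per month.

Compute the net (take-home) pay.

$10,434.52

Canton Income Tax: taxable = $12,530.00 − 2×$440.00 = $11,650.00
  $392.00 + 8.5% × ($11,650.00 − $11,200.00) = $392.00 + 8.5% × $450.00 = $430.25
Workforce Levy: 7% × $12,530.00 = $877.10
Social Insurance: 5.21% × $12,530.00 = $652.81
Medical Insurance Levy: 1.08% × $12,530.00 = $135.32
Total withheld: $430.25 + $877.10 + $652.81 + $135.32 = $2,095.48
Net pay: $12,530.00 − $2,095.48 = $10,434.52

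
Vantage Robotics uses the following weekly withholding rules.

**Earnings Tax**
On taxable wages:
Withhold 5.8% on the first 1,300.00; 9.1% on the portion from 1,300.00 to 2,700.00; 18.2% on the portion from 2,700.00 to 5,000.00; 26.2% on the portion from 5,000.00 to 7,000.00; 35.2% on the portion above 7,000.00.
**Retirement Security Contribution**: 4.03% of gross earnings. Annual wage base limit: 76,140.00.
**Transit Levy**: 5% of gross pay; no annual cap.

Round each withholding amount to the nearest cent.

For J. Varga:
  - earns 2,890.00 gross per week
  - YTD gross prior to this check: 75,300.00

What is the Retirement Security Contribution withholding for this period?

33.85

Retirement Security Contribution: cap 76,140.00 − YTD 75,300.00 = 840.00 subject; 4.03% × 840.00 = 33.85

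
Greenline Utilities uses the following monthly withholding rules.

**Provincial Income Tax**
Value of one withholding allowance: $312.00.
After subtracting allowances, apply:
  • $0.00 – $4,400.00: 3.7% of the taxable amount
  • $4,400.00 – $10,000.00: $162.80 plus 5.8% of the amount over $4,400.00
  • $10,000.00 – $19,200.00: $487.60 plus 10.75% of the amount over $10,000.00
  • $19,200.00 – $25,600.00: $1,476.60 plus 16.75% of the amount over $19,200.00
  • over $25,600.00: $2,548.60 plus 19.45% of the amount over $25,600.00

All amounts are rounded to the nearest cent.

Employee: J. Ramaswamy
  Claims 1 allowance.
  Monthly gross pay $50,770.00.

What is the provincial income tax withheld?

Provincial Income Tax: taxable = $50,770.00 − 1×$312.00 = $50,458.00
  $2,548.60 + 19.45% × ($50,458.00 − $25,600.00) = $2,548.60 + 19.45% × $24,858.00 = $7,383.48

$7,383.48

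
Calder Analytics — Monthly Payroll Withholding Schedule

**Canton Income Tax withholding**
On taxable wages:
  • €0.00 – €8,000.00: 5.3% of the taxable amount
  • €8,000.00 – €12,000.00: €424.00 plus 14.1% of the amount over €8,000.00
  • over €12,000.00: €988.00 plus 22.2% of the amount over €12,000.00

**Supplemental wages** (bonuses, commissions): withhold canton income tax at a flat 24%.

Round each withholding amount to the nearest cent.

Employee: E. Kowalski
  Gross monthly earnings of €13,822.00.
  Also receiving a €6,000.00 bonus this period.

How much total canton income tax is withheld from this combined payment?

€2,832.48

Canton Income Tax: taxable = €13,822.00
  €988.00 + 22.2% × (€13,822.00 − €12,000.00) = €988.00 + 22.2% × €1,822.00 = €1,392.48
Supplemental (24% flat on bonus): 24% × €6,000.00 = €1,440.00
Total canton income tax: €1,392.48 + €1,440.00 = €2,832.48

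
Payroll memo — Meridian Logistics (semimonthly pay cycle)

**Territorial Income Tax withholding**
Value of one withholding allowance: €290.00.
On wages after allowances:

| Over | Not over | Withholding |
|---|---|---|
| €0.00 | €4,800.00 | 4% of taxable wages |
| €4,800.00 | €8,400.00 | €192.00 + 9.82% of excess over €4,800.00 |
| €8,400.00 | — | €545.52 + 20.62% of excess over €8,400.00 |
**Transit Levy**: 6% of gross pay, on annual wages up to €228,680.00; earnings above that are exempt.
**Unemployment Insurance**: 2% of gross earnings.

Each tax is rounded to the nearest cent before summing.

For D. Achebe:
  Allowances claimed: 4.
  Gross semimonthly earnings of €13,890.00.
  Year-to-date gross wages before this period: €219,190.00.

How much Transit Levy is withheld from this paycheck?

€569.40

Transit Levy: cap €228,680.00 − YTD €219,190.00 = €9,490.00 subject; 6% × €9,490.00 = €569.40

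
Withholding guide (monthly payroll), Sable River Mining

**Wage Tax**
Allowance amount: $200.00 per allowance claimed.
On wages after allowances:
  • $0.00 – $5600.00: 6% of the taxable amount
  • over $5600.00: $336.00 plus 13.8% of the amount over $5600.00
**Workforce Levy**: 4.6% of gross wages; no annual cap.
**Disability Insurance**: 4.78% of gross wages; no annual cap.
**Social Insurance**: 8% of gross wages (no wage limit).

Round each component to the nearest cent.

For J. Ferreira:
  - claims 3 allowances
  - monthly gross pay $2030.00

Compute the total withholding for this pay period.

Wage Tax: taxable = $2030.00 − 3×$200.00 = $1430.00
  6% × $1430.00 = $85.80
Workforce Levy: 4.6% × $2030.00 = $93.38
Disability Insurance: 4.78% × $2030.00 = $97.03
Social Insurance: 8% × $2030.00 = $162.40
Total: $85.80 + $93.38 + $97.03 + $162.40 = $438.61

$438.61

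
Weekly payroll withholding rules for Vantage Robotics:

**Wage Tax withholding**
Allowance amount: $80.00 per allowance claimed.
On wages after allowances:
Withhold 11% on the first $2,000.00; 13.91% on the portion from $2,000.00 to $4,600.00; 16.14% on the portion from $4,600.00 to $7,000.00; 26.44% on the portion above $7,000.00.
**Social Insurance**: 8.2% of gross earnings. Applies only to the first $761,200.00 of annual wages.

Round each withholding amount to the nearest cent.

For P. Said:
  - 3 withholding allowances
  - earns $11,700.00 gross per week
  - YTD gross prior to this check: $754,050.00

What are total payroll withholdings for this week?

$2,734.54

Wage Tax: taxable = $11,700.00 − 3×$80.00 = $11,460.00
  $969.02 + 26.44% × ($11,460.00 − $7,000.00) = $969.02 + 26.44% × $4,460.00 = $2,148.24
Social Insurance: cap $761,200.00 − YTD $754,050.00 = $7,150.00 subject; 8.2% × $7,150.00 = $586.30
Total: $2,148.24 + $586.30 = $2,734.54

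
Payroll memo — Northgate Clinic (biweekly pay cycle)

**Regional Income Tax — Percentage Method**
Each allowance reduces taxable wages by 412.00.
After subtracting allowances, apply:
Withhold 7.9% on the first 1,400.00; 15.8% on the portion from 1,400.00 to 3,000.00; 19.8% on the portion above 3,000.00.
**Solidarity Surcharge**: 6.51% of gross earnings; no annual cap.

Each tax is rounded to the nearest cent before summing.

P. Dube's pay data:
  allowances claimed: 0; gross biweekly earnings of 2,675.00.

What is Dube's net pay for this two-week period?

Regional Income Tax: taxable = 2,675.00
  110.60 + 15.8% × (2,675.00 − 1,400.00) = 110.60 + 15.8% × 1,275.00 = 312.05
Solidarity Surcharge: 6.51% × 2,675.00 = 174.14
Total withheld: 312.05 + 174.14 = 486.19
Net pay: 2,675.00 − 486.19 = 2,188.81

2,188.81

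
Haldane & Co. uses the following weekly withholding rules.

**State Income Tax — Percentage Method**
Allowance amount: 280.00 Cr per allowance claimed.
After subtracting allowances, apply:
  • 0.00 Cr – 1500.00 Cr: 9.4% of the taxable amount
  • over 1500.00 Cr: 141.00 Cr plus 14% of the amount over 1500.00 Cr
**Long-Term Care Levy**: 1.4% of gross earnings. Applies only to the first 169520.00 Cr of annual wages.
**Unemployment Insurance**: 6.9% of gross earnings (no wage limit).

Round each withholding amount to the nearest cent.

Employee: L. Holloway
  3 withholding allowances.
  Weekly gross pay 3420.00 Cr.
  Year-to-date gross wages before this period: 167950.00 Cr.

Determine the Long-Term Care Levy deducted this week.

Long-Term Care Levy: cap 169520.00 Cr − YTD 167950.00 Cr = 1570.00 Cr subject; 1.4% × 1570.00 Cr = 21.98 Cr

21.98 Cr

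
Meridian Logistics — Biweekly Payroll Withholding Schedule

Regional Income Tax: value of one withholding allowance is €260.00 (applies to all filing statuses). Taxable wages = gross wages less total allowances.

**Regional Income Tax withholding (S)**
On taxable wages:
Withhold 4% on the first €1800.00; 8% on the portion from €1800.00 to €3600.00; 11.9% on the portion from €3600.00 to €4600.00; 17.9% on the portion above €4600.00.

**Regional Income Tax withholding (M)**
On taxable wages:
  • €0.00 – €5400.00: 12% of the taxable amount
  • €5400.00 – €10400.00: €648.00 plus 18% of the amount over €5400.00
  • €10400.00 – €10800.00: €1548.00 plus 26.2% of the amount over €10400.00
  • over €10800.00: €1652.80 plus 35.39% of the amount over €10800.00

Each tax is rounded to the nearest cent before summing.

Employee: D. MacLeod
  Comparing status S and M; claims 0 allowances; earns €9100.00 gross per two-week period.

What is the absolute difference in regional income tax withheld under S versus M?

Regional Income Tax (S): taxable = €9100.00
  €335.00 + 17.9% × (€9100.00 − €4600.00) = €335.00 + 17.9% × €4500.00 = €1140.50
Regional Income Tax (M): taxable = €9100.00
  €648.00 + 18% × (€9100.00 − €5400.00) = €648.00 + 18% × €3700.00 = €1314.00
Difference: |€1140.50 − €1314.00| = €173.50 (higher under M)

€173.50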